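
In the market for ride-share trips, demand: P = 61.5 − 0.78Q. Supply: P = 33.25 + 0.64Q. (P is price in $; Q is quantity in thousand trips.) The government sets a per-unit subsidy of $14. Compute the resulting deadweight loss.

$69.01 thousand

Competitive equilibrium: 61.5 − 0.78Q = 33.25 + 0.64Q → Q* = 19.8944, P* = 45.9824.
The subsidy lowers effective supply by 14: P = 19.25 + 0.64Q.
New quantity: 61.5 − 0.78Q = 19.25 + 0.64Q → Q' = 29.7535.
Overproduction ΔQ = 29.7535 − 19.8944 = 9.8591; wedge = subsidy = 14.
DWL = ½ × 9.8591 × 14 = $69.01 thousand.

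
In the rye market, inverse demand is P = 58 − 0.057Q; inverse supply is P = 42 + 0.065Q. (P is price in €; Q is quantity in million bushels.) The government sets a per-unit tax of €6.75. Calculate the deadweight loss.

Competitive equilibrium: 58 − 0.057Q = 42 + 0.065Q → Q* = 131.1475, P* = 50.5246.
With the tax, the buyer price exceeds the seller price by 6.75: (58 − 0.057Q) − (42 + 0.065Q) = 6.75 → Q' = 75.8197.
ΔQ = 131.1475 − 75.8197 = 55.3278; the wedge equals the tax, 6.75.
The triangle = ½ × 55.3278 × 6.75 = €186.73 million.

€186.73 million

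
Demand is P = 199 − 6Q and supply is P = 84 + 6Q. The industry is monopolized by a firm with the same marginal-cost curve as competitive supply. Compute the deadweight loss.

61.23

Competitive equilibrium: 199 − 6Q = 84 + 6Q → Q* = 9.5833, P* = 141.5.
Marginal revenue: MR = 199 − 12Q. Set MR = MC: 199 − 12Q = 84 + 6Q → Q_m = 6.3889.
Price P_m = 199 − 6·6.3889 = 160.6666; MC(Q_m) = 84 + 6·6.3889 = 122.3334.
Competitive Q* = 9.5833, so ΔQ = 3.1944; wedge = 160.6666 − 122.3334 = 38.3332.
The triangle = ½ × 3.1944 × 38.3332 = 61.23.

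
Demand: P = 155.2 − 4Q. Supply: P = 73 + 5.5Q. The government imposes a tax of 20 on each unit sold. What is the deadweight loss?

Competitive equilibrium: 155.2 − 4Q = 73 + 5.5Q → Q* = 8.6526, P* = 120.5895.
With the tax, the buyer price exceeds the seller price by 20: (155.2 − 4Q) − (73 + 5.5Q) = 20 → Q' = 6.5474.
ΔQ = 8.6526 − 6.5474 = 2.1052; the wedge equals the tax, 20.
DWL = ½ × 2.1052 × 20 = 21.05.

21.05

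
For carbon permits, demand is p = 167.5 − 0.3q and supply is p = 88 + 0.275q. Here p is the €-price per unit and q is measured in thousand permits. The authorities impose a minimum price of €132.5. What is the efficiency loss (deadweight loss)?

Competitive equilibrium: 167.5 − 0.3q = 88 + 0.275q → q* = 138.2609, p* = 126.0217.
At the floor p = 132.5, quantity demanded = (167.5 − 132.5)/0.3 = 116.6667.
Sellers' marginal cost at q' = 116.6667: 88 + 0.275·116.6667 = 120.0833.
Δq = 138.2609 − 116.6667 = 21.5942; wedge = 132.5 − 120.0833 = 12.4167.
Deadweight loss = ½ × 21.5942 × 12.4167 = €134.06 thousand.

€134.06 thousand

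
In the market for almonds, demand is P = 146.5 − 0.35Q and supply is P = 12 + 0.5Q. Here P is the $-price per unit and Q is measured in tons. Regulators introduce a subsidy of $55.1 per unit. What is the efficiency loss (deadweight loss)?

Competitive equilibrium: 146.5 − 0.35Q = 12 + 0.5Q → Q* = 158.2353, P* = 91.1176.
The subsidy lowers effective supply by 55.1: P = 0.5Q − 43.1.
New quantity: 146.5 − 0.35Q = 0.5Q − 43.1 → Q' = 223.0588.
Overproduction ΔQ = 223.0588 − 158.2353 = 64.8235; wedge = subsidy = 55.1.
DWL = ½ × 64.8235 × 55.1 = $1785.89.

$1785.89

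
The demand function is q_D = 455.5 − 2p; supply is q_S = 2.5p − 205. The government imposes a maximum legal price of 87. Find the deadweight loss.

10050.14

In inverse form: demand p = 227.75 − 0.5q, supply p = 82 + 0.4q.
Competitive equilibrium: 227.75 − 0.5q = 82 + 0.4q → q* = 161.9444, p* = 146.7778.
At the ceiling p = 87, quantity supplied = (87 − 82)/0.4 = 12.5.
Willingness to pay at q' = 12.5: 227.75 − 0.5·12.5 = 221.5.
Δq = 161.9444 − 12.5 = 149.4444; wedge = 221.5 − 87 = 134.5.
DWL = ½ × 149.4444 × 134.5 = 10050.14.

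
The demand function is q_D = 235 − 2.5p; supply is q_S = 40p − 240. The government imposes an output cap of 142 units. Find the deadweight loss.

In inverse form: demand p = 94 − 0.4q, supply p = 6 + 0.025q.
Competitive equilibrium: 94 − 0.4q = 6 + 0.025q → q* = 207.0588, p* = 11.1765.
At q = 142: demand price = 94 − 0.4·142 = 37.2; supply price = 6 + 0.025·142 = 9.55.
Δq = 207.0588 − 142 = 65.0588; wedge = 37.2 − 9.55 = 27.65.
DWL = ½ × 65.0588 × 27.65 = 899.44.

899.44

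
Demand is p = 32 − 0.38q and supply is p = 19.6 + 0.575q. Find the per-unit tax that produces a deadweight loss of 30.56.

Competitive equilibrium: 32 − 0.38q = 19.6 + 0.575q → q* = 12.9843, p* = 27.066.
A tax t gives Δq = t/0.955 and wedge t, so DWL = t²/1.91.
t²/1.91 = 30.56 → t² = 58.3696 → t = 7.64.

7.64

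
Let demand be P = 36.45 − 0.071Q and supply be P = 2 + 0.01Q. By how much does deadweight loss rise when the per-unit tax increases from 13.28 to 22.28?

1975.56

Competitive equilibrium: 36.45 − 0.071Q = 2 + 0.01Q → Q* = 425.3086, P* = 6.2531.
For a per-unit tax t: ΔQ = t/0.081, so DWL = ½·t·(t/0.081) = t²/0.162.
At t = 13.28: DWL = 1088.632. At t = 22.28: DWL = 3064.188.
Increase = 3064.188 − 1088.632 = 1975.56.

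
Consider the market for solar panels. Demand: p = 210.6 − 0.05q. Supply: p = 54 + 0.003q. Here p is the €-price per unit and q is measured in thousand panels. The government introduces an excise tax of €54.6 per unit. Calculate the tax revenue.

€105079.25 thousand

Competitive equilibrium: 210.6 − 0.05q = 54 + 0.003q → q* = 2954.717, p* = 62.8642.
With the tax, the buyer price exceeds the seller price by 54.6: (210.6 − 0.05q) − (54 + 0.003q) = 54.6 → q' = 1924.5283.
Tax revenue = 54.6 × 1924.5283 = €105079.25 thousand.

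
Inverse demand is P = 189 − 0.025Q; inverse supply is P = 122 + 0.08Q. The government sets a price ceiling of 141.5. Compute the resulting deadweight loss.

Competitive equilibrium: 189 − 0.025Q = 122 + 0.08Q → Q* = 638.09524, P* = 173.04762.
At the ceiling P = 141.5, quantity supplied = (141.5 − 122)/0.08 = 243.75.
Willingness to pay at Q' = 243.75: 189 − 0.025·243.75 = 182.90625.
ΔQ = 638.09524 − 243.75 = 394.34524; wedge = 182.90625 − 141.5 = 41.40625.
The triangle = ½ × 394.34524 × 41.40625 = 8164.18.

8164.18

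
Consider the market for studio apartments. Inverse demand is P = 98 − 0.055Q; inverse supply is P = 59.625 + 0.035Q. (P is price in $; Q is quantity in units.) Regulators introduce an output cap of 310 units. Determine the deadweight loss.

$609.59

Competitive equilibrium: 98 − 0.055Q = 59.625 + 0.035Q → Q* = 426.3889, P* = 74.5486.
At Q = 310: demand price = 98 − 0.055·310 = 80.95; supply price = 59.625 + 0.035·310 = 70.475.
ΔQ = 426.3889 − 310 = 116.3889; wedge = 80.95 − 70.475 = 10.475.
The triangle = ½ × 116.3889 × 10.475 = $609.59.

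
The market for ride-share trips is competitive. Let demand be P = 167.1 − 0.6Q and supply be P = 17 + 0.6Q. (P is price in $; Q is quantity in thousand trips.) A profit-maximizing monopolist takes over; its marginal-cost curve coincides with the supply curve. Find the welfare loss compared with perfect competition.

Competitive equilibrium: 167.1 − 0.6Q = 17 + 0.6Q → Q* = 125.0833, P* = 92.05.
Marginal revenue: MR = 167.1 − 1.2Q. Set MR = MC: 167.1 − 1.2Q = 17 + 0.6Q → Q_m = 83.3889.
Price P_m = 167.1 − 0.6·83.3889 = 117.0667; MC(Q_m) = 17 + 0.6·83.3889 = 67.0333.
Competitive Q* = 125.0833, so ΔQ = 41.6944; wedge = 117.0667 − 67.0333 = 50.0334.
The triangle = ½ × 41.6944 × 50.0334 = $1043.06 thousand.

$1043.06 thousand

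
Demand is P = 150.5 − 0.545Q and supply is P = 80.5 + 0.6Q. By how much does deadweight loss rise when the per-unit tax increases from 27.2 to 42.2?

Competitive equilibrium: 150.5 − 0.545Q = 80.5 + 0.6Q → Q* = 61.1354, P* = 117.1812.
For a per-unit tax t: ΔQ = t/1.145, so DWL = ½·t·(t/1.145) = t²/2.29.
At t = 27.2: DWL = 323.074. At t = 42.2: DWL = 777.659.
Increase = 777.659 − 323.074 = 454.59.

454.59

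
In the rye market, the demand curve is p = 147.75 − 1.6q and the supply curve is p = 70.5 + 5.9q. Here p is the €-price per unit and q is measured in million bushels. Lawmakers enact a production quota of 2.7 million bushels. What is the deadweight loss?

Competitive equilibrium: 147.75 − 1.6q = 70.5 + 5.9q → q* = 10.3, p* = 131.27.
At q = 2.7: demand price = 147.75 − 1.6·2.7 = 143.43; supply price = 70.5 + 5.9·2.7 = 86.43.
Δq = 10.3 − 2.7 = 7.6; wedge = 143.43 − 86.43 = 57.
Welfare loss = ½ × 7.6 × 57 = €216.60 million.

€216.60 million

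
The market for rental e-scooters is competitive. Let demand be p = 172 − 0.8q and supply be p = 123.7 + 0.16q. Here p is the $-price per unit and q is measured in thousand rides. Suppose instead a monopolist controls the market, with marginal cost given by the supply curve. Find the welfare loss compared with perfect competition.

$251.04 thousand

Competitive equilibrium: 172 − 0.8q = 123.7 + 0.16q → q* = 50.3125, p* = 131.75.
Marginal revenue: MR = 172 − 1.6q. Set MR = MC: 172 − 1.6q = 123.7 + 0.16q → q_m = 27.4432.
Price p_m = 172 − 0.8·27.4432 = 150.0454; MC(q_m) = 123.7 + 0.16·27.4432 = 128.0909.
Competitive q* = 50.3125, so Δq = 22.8693; wedge = 150.0454 − 128.0909 = 21.9545.
Welfare loss = ½ × 22.8693 × 21.9545 = $251.04 thousand.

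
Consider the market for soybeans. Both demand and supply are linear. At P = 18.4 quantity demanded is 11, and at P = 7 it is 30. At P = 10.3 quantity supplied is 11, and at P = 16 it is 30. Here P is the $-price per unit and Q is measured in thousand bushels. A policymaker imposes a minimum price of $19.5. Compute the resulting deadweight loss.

Demand slope = (7 − 18.4)/(30 − 11) = −0.6, so P = 25 − 0.6Q.
Supply slope = (16 − 10.3)/(30 − 11) = 0.3, so P = 7 + 0.3Q.
Competitive equilibrium: 25 − 0.6Q = 7 + 0.3Q → Q* = 20, P* = 13.
At the floor P = 19.5, quantity demanded = (25 − 19.5)/0.6 = 9.1667.
Sellers' marginal cost at Q' = 9.1667: 7 + 0.3·9.1667 = 9.75.
ΔQ = 20 − 9.1667 = 10.8333; wedge = 19.5 − 9.75 = 9.75.
DWL = ½ × 10.8333 × 9.75 = $52.81 thousand.

$52.81 thousand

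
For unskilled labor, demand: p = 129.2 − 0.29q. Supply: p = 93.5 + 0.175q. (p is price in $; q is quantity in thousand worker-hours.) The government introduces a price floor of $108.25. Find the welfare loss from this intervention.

Competitive equilibrium: 129.2 − 0.29q = 93.5 + 0.175q → q* = 76.7742, p* = 106.9355.
At the floor p = 108.25, quantity demanded = (129.2 − 108.25)/0.29 = 72.2414.
Sellers' marginal cost at q' = 72.2414: 93.5 + 0.175·72.2414 = 106.1422.
Δq = 76.7742 − 72.2414 = 4.5328; wedge = 108.25 − 106.1422 = 2.1078.
DWL = ½ × 4.5328 × 2.1078 = $4.78 thousand.

$4.78 thousand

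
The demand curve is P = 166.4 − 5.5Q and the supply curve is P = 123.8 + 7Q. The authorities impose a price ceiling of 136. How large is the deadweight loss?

Competitive equilibrium: 166.4 − 5.5Q = 123.8 + 7Q → Q* = 3.408, P* = 147.656.
At the ceiling P = 136, quantity supplied = (136 − 123.8)/7 = 1.7429.
Willingness to pay at Q' = 1.7429: 166.4 − 5.5·1.7429 = 156.8141.
ΔQ = 3.408 − 1.7429 = 1.6651; wedge = 156.8141 − 136 = 20.8141.
Welfare loss = ½ × 1.6651 × 20.8141 = 17.33.

17.33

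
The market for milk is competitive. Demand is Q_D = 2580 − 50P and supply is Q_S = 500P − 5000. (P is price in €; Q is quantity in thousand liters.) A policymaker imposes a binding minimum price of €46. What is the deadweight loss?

In inverse form: demand P = 51.6 − 0.02Q, supply P = 10 + 0.002Q.
Competitive equilibrium: 51.6 − 0.02Q = 10 + 0.002Q → Q* = 1890.9091, P* = 13.7818.
At the floor P = 46, quantity demanded = (51.6 − 46)/0.02 = 280.
Sellers' marginal cost at Q' = 280: 10 + 0.002·280 = 10.56.
ΔQ = 1890.9091 − 280 = 1610.9091; wedge = 46 − 10.56 = 35.44.
The triangle = ½ × 1610.9091 × 35.44 = €28545.31 thousand.

€28545.31 thousand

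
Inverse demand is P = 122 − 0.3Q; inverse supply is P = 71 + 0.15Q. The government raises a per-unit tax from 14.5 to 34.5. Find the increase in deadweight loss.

1088.89

Competitive equilibrium: 122 − 0.3Q = 71 + 0.15Q → Q* = 113.3333, P* = 88.
For a per-unit tax t: ΔQ = t/0.45, so DWL = ½·t·(t/0.45) = t²/0.9.
At t = 14.5: DWL = 233.611. At t = 34.5: DWL = 1322.5.
Increase = 1322.5 − 233.611 = 1088.89.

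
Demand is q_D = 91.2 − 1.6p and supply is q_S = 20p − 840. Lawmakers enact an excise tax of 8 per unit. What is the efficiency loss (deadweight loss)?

47.41

In inverse form: demand p = 57 − 0.625q, supply p = 42 + 0.05q.
Competitive equilibrium: 57 − 0.625q = 42 + 0.05q → q* = 22.2222, p* = 43.1111.
With the tax, the buyer price exceeds the seller price by 8: (57 − 0.625q) − (42 + 0.05q) = 8 → q' = 10.3704.
Δq = 22.2222 − 10.3704 = 11.8518; the wedge equals the tax, 8.
Deadweight loss = ½ × 11.8518 × 8 = 47.41.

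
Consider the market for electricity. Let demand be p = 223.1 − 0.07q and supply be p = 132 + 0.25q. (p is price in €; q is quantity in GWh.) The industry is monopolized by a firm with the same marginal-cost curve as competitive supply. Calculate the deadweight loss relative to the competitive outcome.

Competitive equilibrium: 223.1 − 0.07q = 132 + 0.25q → q* = 284.6875, p* = 203.1719.
Marginal revenue: MR = 223.1 − 0.14q. Set MR = MC: 223.1 − 0.14q = 132 + 0.25q → q_m = 233.5897.
Price p_m = 223.1 − 0.07·233.5897 = 206.7487; MC(q_m) = 132 + 0.25·233.5897 = 190.3974.
Competitive q* = 284.6875, so Δq = 51.0978; wedge = 206.7487 − 190.3974 = 16.3513.
DWL = ½ × 51.0978 × 16.3513 = €417.76.

€417.76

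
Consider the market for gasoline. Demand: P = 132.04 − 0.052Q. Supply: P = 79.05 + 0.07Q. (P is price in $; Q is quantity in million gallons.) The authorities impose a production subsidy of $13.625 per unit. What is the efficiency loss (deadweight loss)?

Competitive equilibrium: 132.04 − 0.052Q = 79.05 + 0.07Q → Q* = 434.3443, P* = 109.4541.
The subsidy lowers effective supply by 13.625: P = 65.425 + 0.07Q.
New quantity: 132.04 − 0.052Q = 65.425 + 0.07Q → Q' = 546.0246.
Overproduction ΔQ = 546.0246 − 434.3443 = 111.6803; wedge = subsidy = 13.625.
Deadweight loss = ½ × 111.6803 × 13.625 = $760.82 million.

$760.82 million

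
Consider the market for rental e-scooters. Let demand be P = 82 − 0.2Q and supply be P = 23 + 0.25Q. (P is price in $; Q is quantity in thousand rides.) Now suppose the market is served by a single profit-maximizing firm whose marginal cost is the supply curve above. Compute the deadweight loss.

Competitive equilibrium: 82 − 0.2Q = 23 + 0.25Q → Q* = 131.1111, P* = 55.7778.
Marginal revenue: MR = 82 − 0.4Q. Set MR = MC: 82 − 0.4Q = 23 + 0.25Q → Q_m = 90.7692.
Price P_m = 82 − 0.2·90.7692 = 63.8462; MC(Q_m) = 23 + 0.25·90.7692 = 45.6923.
Competitive Q* = 131.1111, so ΔQ = 40.3419; wedge = 63.8462 − 45.6923 = 18.1539.
The triangle = ½ × 40.3419 × 18.1539 = $366.18 thousand.

$366.18 thousand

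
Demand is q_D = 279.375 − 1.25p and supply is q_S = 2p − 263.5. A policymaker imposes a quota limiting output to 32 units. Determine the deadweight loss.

967.32

In inverse form: demand p = 223.5 − 0.8q, supply p = 131.75 + 0.5q.
Competitive equilibrium: 223.5 − 0.8q = 131.75 + 0.5q → q* = 70.5769, p* = 167.0385.
At q = 32: demand price = 223.5 − 0.8·32 = 197.9; supply price = 131.75 + 0.5·32 = 147.75.
Δq = 70.5769 − 32 = 38.5769; wedge = 197.9 − 147.75 = 50.15.
Deadweight loss = ½ × 38.5769 × 50.15 = 967.32.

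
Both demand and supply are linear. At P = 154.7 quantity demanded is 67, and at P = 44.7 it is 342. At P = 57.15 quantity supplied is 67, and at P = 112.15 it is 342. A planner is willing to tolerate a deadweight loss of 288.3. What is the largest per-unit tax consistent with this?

18.6

Demand slope = (44.7 − 154.7)/(342 − 67) = −0.4, so P = 181.5 − 0.4Q.
Supply slope = (112.15 − 57.15)/(342 − 67) = 0.2, so P = 43.75 + 0.2Q.
Competitive equilibrium: 181.5 − 0.4Q = 43.75 + 0.2Q → Q* = 229.5833, P* = 89.6667.
A tax t gives ΔQ = t/0.6 and wedge t, so DWL = t²/1.2.
t²/1.2 = 288.3 → t² = 345.96 → t = 18.6.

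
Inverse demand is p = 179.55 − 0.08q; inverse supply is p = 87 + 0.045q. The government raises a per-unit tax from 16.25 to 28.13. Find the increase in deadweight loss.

2108.94

Competitive equilibrium: 179.55 − 0.08q = 87 + 0.045q → q* = 740.4, p* = 120.318.
For a per-unit tax t: Δq = t/0.125, so DWL = ½·t·(t/0.125) = t²/0.25.
At t = 16.25: DWL = 1056.25. At t = 28.13: DWL = 3165.188.
Increase = 3165.188 − 1056.25 = 2108.94.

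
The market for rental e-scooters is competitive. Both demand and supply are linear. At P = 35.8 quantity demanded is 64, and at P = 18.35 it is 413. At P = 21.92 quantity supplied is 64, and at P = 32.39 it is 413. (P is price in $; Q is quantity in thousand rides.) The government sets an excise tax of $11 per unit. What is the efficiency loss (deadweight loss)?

Demand slope = (18.35 − 35.8)/(413 − 64) = −0.05, so P = 39 − 0.05Q.
Supply slope = (32.39 − 21.92)/(413 − 64) = 0.03, so P = 20 + 0.03Q.
Competitive equilibrium: 39 − 0.05Q = 20 + 0.03Q → Q* = 237.5, P* = 27.125.
With the tax, the buyer price exceeds the seller price by 11: (39 − 0.05Q) − (20 + 0.03Q) = 11 → Q' = 100.
ΔQ = 237.5 − 100 = 137.5; the wedge equals the tax, 11.
The triangle = ½ × 137.5 × 11 = $756.25 thousand.

$756.25 thousand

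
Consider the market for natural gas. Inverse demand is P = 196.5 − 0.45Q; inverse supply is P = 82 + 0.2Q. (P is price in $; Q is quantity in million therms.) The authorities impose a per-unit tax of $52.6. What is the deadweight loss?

$2128.28 million

Competitive equilibrium: 196.5 − 0.45Q = 82 + 0.2Q → Q* = 176.15385, P* = 117.23077.
With the tax, the buyer price exceeds the seller price by 52.6: (196.5 − 0.45Q) − (82 + 0.2Q) = 52.6 → Q' = 95.23077.
ΔQ = 176.15385 − 95.23077 = 80.92308; the wedge equals the tax, 52.6.
Deadweight loss = ½ × 80.92308 × 52.6 = $2128.28 million.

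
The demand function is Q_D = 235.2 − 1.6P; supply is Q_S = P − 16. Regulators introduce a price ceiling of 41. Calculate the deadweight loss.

2513.12

In inverse form: demand P = 147 − 0.625Q, supply P = 16 + Q.
Competitive equilibrium: 147 − 0.625Q = 16 + Q → Q* = 80.6154, P* = 96.6154.
At the ceiling P = 41, quantity supplied = (41 − 16)/1 = 25.
Willingness to pay at Q' = 25: 147 − 0.625·25 = 131.375.
ΔQ = 80.6154 − 25 = 55.6154; wedge = 131.375 − 41 = 90.375.
The triangle = ½ × 55.6154 × 90.375 = 2513.12.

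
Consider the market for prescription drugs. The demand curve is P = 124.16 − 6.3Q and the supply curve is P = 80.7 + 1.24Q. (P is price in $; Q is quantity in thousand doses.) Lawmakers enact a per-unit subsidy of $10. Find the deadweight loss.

$6.63 thousand

Competitive equilibrium: 124.16 − 6.3Q = 80.7 + 1.24Q → Q* = 5.7639, P* = 87.8473.
The subsidy lowers effective supply by 10: P = 70.7 + 1.24Q.
New quantity: 124.16 − 6.3Q = 70.7 + 1.24Q → Q' = 7.0902.
Overproduction ΔQ = 7.0902 − 5.7639 = 1.3263; wedge = subsidy = 10.
Deadweight loss = ½ × 1.3263 × 10 = $6.63 thousand.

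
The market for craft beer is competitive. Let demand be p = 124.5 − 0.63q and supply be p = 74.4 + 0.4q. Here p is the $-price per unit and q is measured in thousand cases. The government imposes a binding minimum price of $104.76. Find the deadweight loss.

$154.27 thousand

Competitive equilibrium: 124.5 − 0.63q = 74.4 + 0.4q → q* = 48.6408, p* = 93.8563.
At the floor p = 104.76, quantity demanded = (124.5 − 104.76)/0.63 = 31.3333.
Sellers' marginal cost at q' = 31.3333: 74.4 + 0.4·31.3333 = 86.9333.
Δq = 48.6408 − 31.3333 = 17.3075; wedge = 104.76 − 86.9333 = 17.8267.
Deadweight loss = ½ × 17.3075 × 17.8267 = $154.27 thousand.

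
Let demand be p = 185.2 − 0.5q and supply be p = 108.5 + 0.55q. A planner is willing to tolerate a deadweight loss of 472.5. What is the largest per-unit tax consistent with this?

31.5

Competitive equilibrium: 185.2 − 0.5q = 108.5 + 0.55q → q* = 73.0476, p* = 148.6762.
A tax t gives Δq = t/1.05 and wedge t, so DWL = t²/2.1.
t²/2.1 = 472.5 → t² = 992.25 → t = 31.5.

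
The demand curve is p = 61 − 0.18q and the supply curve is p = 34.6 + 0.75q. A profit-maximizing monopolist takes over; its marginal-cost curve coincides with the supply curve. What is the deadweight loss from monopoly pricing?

9.85

Competitive equilibrium: 61 − 0.18q = 34.6 + 0.75q → q* = 28.3871, p* = 55.8903.
Marginal revenue: MR = 61 − 0.36q. Set MR = MC: 61 − 0.36q = 34.6 + 0.75q → q_m = 23.7838.
Price p_m = 61 − 0.18·23.7838 = 56.7189; MC(q_m) = 34.6 + 0.75·23.7838 = 52.4379.
Competitive q* = 28.3871, so Δq = 4.6033; wedge = 56.7189 − 52.4379 = 4.281.
The triangle = ½ × 4.6033 × 4.281 = 9.85.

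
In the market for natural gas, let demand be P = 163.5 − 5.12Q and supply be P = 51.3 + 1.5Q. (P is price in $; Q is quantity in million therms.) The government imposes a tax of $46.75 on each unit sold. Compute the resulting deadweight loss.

$165.07 million

Competitive equilibrium: 163.5 − 5.12Q = 51.3 + 1.5Q → Q* = 16.9486, P* = 76.723.
With the tax, the buyer price exceeds the seller price by 46.75: (163.5 − 5.12Q) − (51.3 + 1.5Q) = 46.75 → Q' = 9.8867.
ΔQ = 16.9486 − 9.8867 = 7.0619; the wedge equals the tax, 46.75.
DWL = ½ × 7.0619 × 46.75 = $165.07 million.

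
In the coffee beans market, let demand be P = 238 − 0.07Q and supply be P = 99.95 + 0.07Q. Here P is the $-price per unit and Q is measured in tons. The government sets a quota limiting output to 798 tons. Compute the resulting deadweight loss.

Competitive equilibrium: 238 − 0.07Q = 99.95 + 0.07Q → Q* = 986.0714, P* = 168.975.
At Q = 798: demand price = 238 − 0.07·798 = 182.14; supply price = 99.95 + 0.07·798 = 155.81.
ΔQ = 986.0714 − 798 = 188.0714; wedge = 182.14 − 155.81 = 26.33.
Welfare loss = ½ × 188.0714 × 26.33 = $2475.96.

$2475.96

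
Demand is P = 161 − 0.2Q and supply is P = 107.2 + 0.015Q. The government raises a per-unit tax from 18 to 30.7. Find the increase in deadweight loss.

1438.35

Competitive equilibrium: 161 − 0.2Q = 107.2 + 0.015Q → Q* = 250.2326, P* = 110.9535.
For a per-unit tax t: ΔQ = t/0.215, so DWL = ½·t·(t/0.215) = t²/0.43.
At t = 18: DWL = 753.488. At t = 30.7: DWL = 2191.837.
Increase = 2191.837 − 753.488 = 1438.35.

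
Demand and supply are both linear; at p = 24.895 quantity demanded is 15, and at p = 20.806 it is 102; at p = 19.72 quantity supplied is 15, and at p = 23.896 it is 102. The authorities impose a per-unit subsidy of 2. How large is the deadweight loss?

Demand slope = (20.806 − 24.895)/(102 − 15) = −0.047, so p = 25.6 − 0.047q.
Supply slope = (23.896 − 19.72)/(102 − 15) = 0.048, so p = 19 + 0.048q.
Competitive equilibrium: 25.6 − 0.047q = 19 + 0.048q → q* = 69.4737, p* = 22.3347.
The subsidy lowers effective supply by 2: p = 17 + 0.048q.
New quantity: 25.6 − 0.047q = 17 + 0.048q → q' = 90.5263.
Overproduction Δq = 90.5263 − 69.4737 = 21.0526; wedge = subsidy = 2.
The triangle = ½ × 21.0526 × 2 = 21.05.

21.05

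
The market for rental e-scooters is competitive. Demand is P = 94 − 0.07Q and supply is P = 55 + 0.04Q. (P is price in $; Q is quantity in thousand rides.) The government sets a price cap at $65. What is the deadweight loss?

Competitive equilibrium: 94 − 0.07Q = 55 + 0.04Q → Q* = 354.5455, P* = 69.1818.
At the ceiling P = 65, quantity supplied = (65 − 55)/0.04 = 250.
Willingness to pay at Q' = 250: 94 − 0.07·250 = 76.5.
ΔQ = 354.5455 − 250 = 104.5455; wedge = 76.5 − 65 = 11.5.
Deadweight loss = ½ × 104.5455 × 11.5 = $601.14 thousand.

$601.14 thousand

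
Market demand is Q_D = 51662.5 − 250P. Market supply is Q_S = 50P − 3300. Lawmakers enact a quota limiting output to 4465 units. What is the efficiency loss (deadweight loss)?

In inverse form: demand P = 206.65 − 0.004Q, supply P = 66 + 0.02Q.
Competitive equilibrium: 206.65 − 0.004Q = 66 + 0.02Q → Q* = 5860.4167, P* = 183.2083.
At Q = 4465: demand price = 206.65 − 0.004·4465 = 188.79; supply price = 66 + 0.02·4465 = 155.3.
ΔQ = 5860.4167 − 4465 = 1395.4167; wedge = 188.79 − 155.3 = 33.49.
DWL = ½ × 1395.4167 × 33.49 = 23366.25.

23366.25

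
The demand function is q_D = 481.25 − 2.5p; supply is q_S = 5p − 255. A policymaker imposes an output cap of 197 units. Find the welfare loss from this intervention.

In inverse form: demand p = 192.5 − 0.4q, supply p = 51 + 0.2q.
Competitive equilibrium: 192.5 − 0.4q = 51 + 0.2q → q* = 235.8333, p* = 98.1667.
At q = 197: demand price = 192.5 − 0.4·197 = 113.7; supply price = 51 + 0.2·197 = 90.4.
Δq = 235.8333 − 197 = 38.8333; wedge = 113.7 − 90.4 = 23.3.
DWL = ½ × 38.8333 × 23.3 = 452.41.

452.41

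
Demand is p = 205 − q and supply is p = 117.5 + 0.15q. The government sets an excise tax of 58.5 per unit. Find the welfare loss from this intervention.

Competitive equilibrium: 205 − q = 117.5 + 0.15q → q* = 76.08696, p* = 128.91304.
With the tax, the buyer price exceeds the seller price by 58.5: (205 − q) − (117.5 + 0.15q) = 58.5 → q' = 25.21739.
Δq = 76.08696 − 25.21739 = 50.86957; the wedge equals the tax, 58.5.
The triangle = ½ × 50.86957 × 58.5 = 1487.93.

1487.93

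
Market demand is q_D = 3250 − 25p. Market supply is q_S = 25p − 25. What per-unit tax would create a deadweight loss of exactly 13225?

46

In inverse form: demand p = 130 − 0.04q, supply p = 1 + 0.04q.
Competitive equilibrium: 130 − 0.04q = 1 + 0.04q → q* = 1612.5, p* = 65.5.
A tax t gives Δq = t/0.08 and wedge t, so DWL = t²/0.16.
t²/0.16 = 13225 → t² = 2116 → t = 46.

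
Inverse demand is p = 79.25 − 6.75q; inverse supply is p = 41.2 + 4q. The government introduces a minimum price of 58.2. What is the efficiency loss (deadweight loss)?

Competitive equilibrium: 79.25 − 6.75q = 41.2 + 4q → q* = 3.5395, p* = 55.3581.
At the floor p = 58.2, quantity demanded = (79.25 − 58.2)/6.75 = 3.1185.
Sellers' marginal cost at q' = 3.1185: 41.2 + 4·3.1185 = 53.674.
Δq = 3.5395 − 3.1185 = 0.421; wedge = 58.2 − 53.674 = 4.526.
Deadweight loss = ½ × 0.421 × 4.526 = 0.95.

0.95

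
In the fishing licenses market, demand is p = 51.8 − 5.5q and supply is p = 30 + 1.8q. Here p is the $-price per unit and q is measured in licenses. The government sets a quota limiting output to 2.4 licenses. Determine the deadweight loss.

Competitive equilibrium: 51.8 − 5.5q = 30 + 1.8q → q* = 2.9863, p* = 35.3753.
At q = 2.4: demand price = 51.8 − 5.5·2.4 = 38.6; supply price = 30 + 1.8·2.4 = 34.32.
Δq = 2.9863 − 2.4 = 0.5863; wedge = 38.6 − 34.32 = 4.28.
Deadweight loss = ½ × 0.5863 × 4.28 = $1.25.

$1.25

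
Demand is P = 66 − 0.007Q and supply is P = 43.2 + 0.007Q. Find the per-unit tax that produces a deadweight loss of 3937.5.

Competitive equilibrium: 66 − 0.007Q = 43.2 + 0.007Q → Q* = 1628.5714, P* = 54.6.
A tax t gives ΔQ = t/0.014 and wedge t, so DWL = t²/0.028.
t²/0.028 = 3937.5 → t² = 110.25 → t = 10.5.

10.5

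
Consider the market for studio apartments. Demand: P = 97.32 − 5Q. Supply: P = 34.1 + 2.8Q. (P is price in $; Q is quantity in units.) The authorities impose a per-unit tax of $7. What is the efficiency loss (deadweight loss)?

Competitive equilibrium: 97.32 − 5Q = 34.1 + 2.8Q → Q* = 8.1051, P* = 56.7944.
With the tax, the buyer price exceeds the seller price by 7: (97.32 − 5Q) − (34.1 + 2.8Q) = 7 → Q' = 7.2077.
ΔQ = 8.1051 − 7.2077 = 0.8974; the wedge equals the tax, 7.
DWL = ½ × 0.8974 × 7 = $3.14.

$3.14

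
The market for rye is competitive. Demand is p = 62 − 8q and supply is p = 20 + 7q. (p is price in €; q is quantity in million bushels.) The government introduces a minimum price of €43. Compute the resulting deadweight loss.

Competitive equilibrium: 62 − 8q = 20 + 7q → q* = 2.8, p* = 39.6.
At the floor p = 43, quantity demanded = (62 − 43)/8 = 2.375.
Sellers' marginal cost at q' = 2.375: 20 + 7·2.375 = 36.625.
Δq = 2.8 − 2.375 = 0.425; wedge = 43 − 36.625 = 6.375.
Welfare loss = ½ × 0.425 × 6.375 = €1.35 million.

€1.35 million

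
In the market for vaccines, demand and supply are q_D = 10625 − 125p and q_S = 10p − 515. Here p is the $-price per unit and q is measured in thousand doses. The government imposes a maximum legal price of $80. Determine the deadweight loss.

$34.25 thousand

In inverse form: demand p = 85 − 0.008q, supply p = 51.5 + 0.1q.
Competitive equilibrium: 85 − 0.008q = 51.5 + 0.1q → q* = 310.1852, p* = 82.5185.
At the ceiling p = 80, quantity supplied = (80 − 51.5)/0.1 = 285.
Willingness to pay at q' = 285: 85 − 0.008·285 = 82.72.
Δq = 310.1852 − 285 = 25.1852; wedge = 82.72 − 80 = 2.72.
DWL = ½ × 25.1852 × 2.72 = $34.25 thousand.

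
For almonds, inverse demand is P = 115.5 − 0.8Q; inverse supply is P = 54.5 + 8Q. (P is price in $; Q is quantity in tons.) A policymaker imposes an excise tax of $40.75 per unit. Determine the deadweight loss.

$94.35

Competitive equilibrium: 115.5 − 0.8Q = 54.5 + 8Q → Q* = 6.9318, P* = 109.9545.
With the tax, the buyer price exceeds the seller price by 40.75: (115.5 − 0.8Q) − (54.5 + 8Q) = 40.75 → Q' = 2.3011.
ΔQ = 6.9318 − 2.3011 = 4.6307; the wedge equals the tax, 40.75.
Deadweight loss = ½ × 4.6307 × 40.75 = $94.35.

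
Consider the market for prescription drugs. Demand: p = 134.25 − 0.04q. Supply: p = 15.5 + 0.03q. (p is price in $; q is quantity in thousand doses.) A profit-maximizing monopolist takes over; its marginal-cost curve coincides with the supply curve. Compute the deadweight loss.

$13319.07 thousand

Competitive equilibrium: 134.25 − 0.04q = 15.5 + 0.03q → q* = 1696.42857, p* = 66.39286.
Marginal revenue: MR = 134.25 − 0.08q. Set MR = MC: 134.25 − 0.08q = 15.5 + 0.03q → q_m = 1079.54545.
Price p_m = 134.25 − 0.04·1079.54545 = 91.06818; MC(q_m) = 15.5 + 0.03·1079.54545 = 47.88636.
Competitive q* = 1696.42857, so Δq = 616.88312; wedge = 91.06818 − 47.88636 = 43.18182.
DWL = ½ × 616.88312 × 43.18182 = $13319.07 thousand.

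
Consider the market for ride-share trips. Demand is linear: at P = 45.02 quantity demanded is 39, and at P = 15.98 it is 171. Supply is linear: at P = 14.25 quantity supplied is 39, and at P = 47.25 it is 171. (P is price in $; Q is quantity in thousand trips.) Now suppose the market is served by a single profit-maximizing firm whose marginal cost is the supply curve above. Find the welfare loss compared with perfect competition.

Demand slope = (15.98 − 45.02)/(171 − 39) = −0.22, so P = 53.6 − 0.22Q.
Supply slope = (47.25 − 14.25)/(171 − 39) = 0.25, so P = 4.5 + 0.25Q.
Competitive equilibrium: 53.6 − 0.22Q = 4.5 + 0.25Q → Q* = 104.4681, P* = 30.617.
Marginal revenue: MR = 53.6 − 0.44Q. Set MR = MC: 53.6 − 0.44Q = 4.5 + 0.25Q → Q_m = 71.1594.
Price P_m = 53.6 − 0.22·71.1594 = 37.9449; MC(Q_m) = 4.5 + 0.25·71.1594 = 22.2899.
Competitive Q* = 104.4681, so ΔQ = 33.3087; wedge = 37.9449 − 22.2899 = 15.655.
Welfare loss = ½ × 33.3087 × 15.655 = $260.72 thousand.

$260.72 thousand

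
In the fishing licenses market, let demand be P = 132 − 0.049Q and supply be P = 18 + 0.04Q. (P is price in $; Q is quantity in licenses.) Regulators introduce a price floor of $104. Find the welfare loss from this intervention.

Competitive equilibrium: 132 − 0.049Q = 18 + 0.04Q → Q* = 1280.89888, P* = 69.23596.
At the floor P = 104, quantity demanded = (132 − 104)/0.049 = 571.42857.
Sellers' marginal cost at Q' = 571.42857: 18 + 0.04·571.42857 = 40.85714.
ΔQ = 1280.89888 − 571.42857 = 709.47031; wedge = 104 − 40.85714 = 63.14286.
The triangle = ½ × 709.47031 × 63.14286 = $22398.99.

$22398.99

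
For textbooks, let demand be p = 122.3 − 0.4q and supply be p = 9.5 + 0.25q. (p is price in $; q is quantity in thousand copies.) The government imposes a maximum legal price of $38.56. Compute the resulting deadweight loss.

Competitive equilibrium: 122.3 − 0.4q = 9.5 + 0.25q → q* = 173.5385, p* = 52.8846.
At the ceiling p = 38.56, quantity supplied = (38.56 − 9.5)/0.25 = 116.24.
Willingness to pay at q' = 116.24: 122.3 − 0.4·116.24 = 75.804.
Δq = 173.5385 − 116.24 = 57.2985; wedge = 75.804 − 38.56 = 37.244.
DWL = ½ × 57.2985 × 37.244 = $1067.01 thousand.

$1067.01 thousand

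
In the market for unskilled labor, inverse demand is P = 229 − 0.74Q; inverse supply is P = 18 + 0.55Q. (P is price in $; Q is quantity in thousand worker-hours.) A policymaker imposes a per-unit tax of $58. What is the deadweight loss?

$1303.88 thousand

Competitive equilibrium: 229 − 0.74Q = 18 + 0.55Q → Q* = 163.56589, P* = 107.96124.
With the tax, the buyer price exceeds the seller price by 58: (229 − 0.74Q) − (18 + 0.55Q) = 58 → Q' = 118.60465.
ΔQ = 163.56589 − 118.60465 = 44.96124; the wedge equals the tax, 58.
Deadweight loss = ½ × 44.96124 × 58 = $1303.88 thousand.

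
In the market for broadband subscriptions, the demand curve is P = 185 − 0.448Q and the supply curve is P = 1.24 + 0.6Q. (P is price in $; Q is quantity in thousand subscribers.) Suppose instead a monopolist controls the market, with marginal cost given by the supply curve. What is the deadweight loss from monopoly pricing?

$1444.79 thousand

Competitive equilibrium: 185 − 0.448Q = 1.24 + 0.6Q → Q* = 175.3435, P* = 106.4461.
Marginal revenue: MR = 185 − 0.896Q. Set MR = MC: 185 − 0.896Q = 1.24 + 0.6Q → Q_m = 122.8342.
Price P_m = 185 − 0.448·122.8342 = 129.9703; MC(Q_m) = 1.24 + 0.6·122.8342 = 74.9405.
Competitive Q* = 175.3435, so ΔQ = 52.5093; wedge = 129.9703 − 74.9405 = 55.0298.
Deadweight loss = ½ × 52.5093 × 55.0298 = $1444.79 thousand.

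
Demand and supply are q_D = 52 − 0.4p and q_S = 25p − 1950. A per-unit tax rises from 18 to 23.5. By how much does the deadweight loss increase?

In inverse form: demand p = 130 − 2.5q, supply p = 78 + 0.04q.
Competitive equilibrium: 130 − 2.5q = 78 + 0.04q → q* = 20.4724, p* = 78.8189.
For a per-unit tax t: Δq = t/2.54, so DWL = ½·t·(t/2.54) = t²/5.08.
At t = 18: DWL = 63.78. At t = 23.5: DWL = 108.711.
Increase = 108.711 − 63.78 = 44.93.

44.93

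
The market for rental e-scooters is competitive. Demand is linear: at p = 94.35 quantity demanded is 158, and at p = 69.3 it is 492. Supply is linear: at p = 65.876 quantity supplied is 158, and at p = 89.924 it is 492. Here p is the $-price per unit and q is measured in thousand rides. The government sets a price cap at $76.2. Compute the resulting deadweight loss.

Demand slope = (69.3 − 94.35)/(492 − 158) = −0.075, so p = 106.2 − 0.075q.
Supply slope = (89.924 − 65.876)/(492 − 158) = 0.072, so p = 54.5 + 0.072q.
Competitive equilibrium: 106.2 − 0.075q = 54.5 + 0.072q → q* = 351.7007, p* = 79.8224.
At the ceiling p = 76.2, quantity supplied = (76.2 − 54.5)/0.072 = 301.3889.
Willingness to pay at q' = 301.3889: 106.2 − 0.075·301.3889 = 83.5958.
Δq = 351.7007 − 301.3889 = 50.3118; wedge = 83.5958 − 76.2 = 7.3958.
The triangle = ½ × 50.3118 × 7.3958 = $186.05 thousand.

$186.05 thousand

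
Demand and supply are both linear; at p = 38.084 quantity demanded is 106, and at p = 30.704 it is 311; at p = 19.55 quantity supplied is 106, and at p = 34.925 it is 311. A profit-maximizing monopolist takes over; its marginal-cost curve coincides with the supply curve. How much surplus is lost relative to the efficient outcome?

248.03

Demand slope = (30.704 − 38.084)/(311 − 106) = −0.036, so p = 41.9 − 0.036q.
Supply slope = (34.925 − 19.55)/(311 − 106) = 0.075, so p = 11.6 + 0.075q.
Competitive equilibrium: 41.9 − 0.036q = 11.6 + 0.075q → q* = 272.973, p* = 32.073.
Marginal revenue: MR = 41.9 − 0.072q. Set MR = MC: 41.9 − 0.072q = 11.6 + 0.075q → q_m = 206.1224.
Price p_m = 41.9 − 0.036·206.1224 = 34.4796; MC(q_m) = 11.6 + 0.075·206.1224 = 27.0592.
Competitive q* = 272.973, so Δq = 66.8506; wedge = 34.4796 − 27.0592 = 7.4204.
DWL = ½ × 66.8506 × 7.4204 = 248.03.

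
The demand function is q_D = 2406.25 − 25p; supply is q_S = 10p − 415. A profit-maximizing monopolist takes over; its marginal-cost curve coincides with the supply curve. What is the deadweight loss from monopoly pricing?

In inverse form: demand p = 96.25 − 0.04q, supply p = 41.5 + 0.1q.
Competitive equilibrium: 96.25 − 0.04q = 41.5 + 0.1q → q* = 391.0714, p* = 80.6071.
Marginal revenue: MR = 96.25 − 0.08q. Set MR = MC: 96.25 − 0.08q = 41.5 + 0.1q → q_m = 304.1667.
Price p_m = 96.25 − 0.04·304.1667 = 84.0833; MC(q_m) = 41.5 + 0.1·304.1667 = 71.9167.
Competitive q* = 391.0714, so Δq = 86.9047; wedge = 84.0833 − 71.9167 = 12.1666.
Deadweight loss = ½ × 86.9047 × 12.1666 = 528.67.

528.67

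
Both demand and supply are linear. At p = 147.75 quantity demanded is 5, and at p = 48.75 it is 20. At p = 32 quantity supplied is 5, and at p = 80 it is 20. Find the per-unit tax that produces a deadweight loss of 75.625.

Demand slope = (48.75 − 147.75)/(20 − 5) = −6.6, so p = 180.75 − 6.6q.
Supply slope = (80 − 32)/(20 − 5) = 3.2, so p = 16 + 3.2q.
Competitive equilibrium: 180.75 − 6.6q = 16 + 3.2q → q* = 16.8112, p* = 69.7959.
A tax t gives Δq = t/9.8 and wedge t, so DWL = t²/19.6.
t²/19.6 = 75.625 → t² = 1482.25 → t = 38.5.

38.5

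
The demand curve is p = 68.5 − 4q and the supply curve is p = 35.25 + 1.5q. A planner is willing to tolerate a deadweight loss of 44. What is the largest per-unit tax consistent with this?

22

Competitive equilibrium: 68.5 − 4q = 35.25 + 1.5q → q* = 6.0455, p* = 44.3182.
A tax t gives Δq = t/5.5 and wedge t, so DWL = t²/11.
t²/11 = 44 → t² = 484 → t = 22.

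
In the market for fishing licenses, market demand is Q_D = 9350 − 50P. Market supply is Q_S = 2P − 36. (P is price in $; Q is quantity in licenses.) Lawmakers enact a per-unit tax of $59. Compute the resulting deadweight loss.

In inverse form: demand P = 187 − 0.02Q, supply P = 18 + 0.5Q.
Competitive equilibrium: 187 − 0.02Q = 18 + 0.5Q → Q* = 325, P* = 180.5.
With the tax, the buyer price exceeds the seller price by 59: (187 − 0.02Q) − (18 + 0.5Q) = 59 → Q' = 211.53846.
ΔQ = 325 − 211.53846 = 113.46154; the wedge equals the tax, 59.
The triangle = ½ × 113.46154 × 59 = $3347.12.

$3347.12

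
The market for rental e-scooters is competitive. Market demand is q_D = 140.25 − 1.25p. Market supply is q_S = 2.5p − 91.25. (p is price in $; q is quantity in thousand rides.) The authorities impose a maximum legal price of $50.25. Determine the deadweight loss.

$494.50 thousand

In inverse form: demand p = 112.2 − 0.8q, supply p = 36.5 + 0.4q.
Competitive equilibrium: 112.2 − 0.8q = 36.5 + 0.4q → q* = 63.0833, p* = 61.7333.
At the ceiling p = 50.25, quantity supplied = (50.25 − 36.5)/0.4 = 34.375.
Willingness to pay at q' = 34.375: 112.2 − 0.8·34.375 = 84.7.
Δq = 63.0833 − 34.375 = 28.7083; wedge = 84.7 − 50.25 = 34.45.
The triangle = ½ × 28.7083 × 34.45 = $494.50 thousand.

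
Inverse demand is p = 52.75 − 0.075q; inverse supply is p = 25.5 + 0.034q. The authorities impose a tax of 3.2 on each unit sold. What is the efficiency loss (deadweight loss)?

46.97

Competitive equilibrium: 52.75 − 0.075q = 25.5 + 0.034q → q* = 250, p* = 34.
With the tax, the buyer price exceeds the seller price by 3.2: (52.75 − 0.075q) − (25.5 + 0.034q) = 3.2 → q' = 220.6422.
Δq = 250 − 220.6422 = 29.3578; the wedge equals the tax, 3.2.
The triangle = ½ × 29.3578 × 3.2 = 46.97.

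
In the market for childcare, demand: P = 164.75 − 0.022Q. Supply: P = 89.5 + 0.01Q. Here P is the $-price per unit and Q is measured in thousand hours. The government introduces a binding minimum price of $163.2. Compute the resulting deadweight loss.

Competitive equilibrium: 164.75 − 0.022Q = 89.5 + 0.01Q → Q* = 2351.5625, P* = 113.015625.
At the floor P = 163.2, quantity demanded = (164.75 − 163.2)/0.022 = 70.454545.
Sellers' marginal cost at Q' = 70.454545: 89.5 + 0.01·70.454545 = 90.204545.
ΔQ = 2351.5625 − 70.454545 = 2281.107955; wedge = 163.2 − 90.204545 = 72.995455.
The triangle = ½ × 2281.107955 × 72.995455 = $83255.26 thousand.

$83255.26 thousand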